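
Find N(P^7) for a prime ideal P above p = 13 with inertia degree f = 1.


N(P^a) = p^(a*f)
= 13^(7*1)
= 13^7
= 62748517

62748517


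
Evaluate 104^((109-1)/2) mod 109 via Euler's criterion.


p = 109 is prime and the exponent is (p-1)/2 = 54, so by Euler's criterion 104^54 = (104/109) = +1 or -1 mod 109.
Compute by square-and-multiply:
  54 = 32 + 16 + 4 + 2 (binary 110110)
  Repeated squaring mod 109: 104^1 = 104, 104^2 = 25, 104^4 = 80, 104^8 = 78, 104^16 = 89, 104^32 = 73
  104^54 = 104^32 * 104^16 * 104^4 * 104^2 = 73 * 89 * 80 * 25 mod 109
    73 * 89 = 6497 = 66 mod 109
    66 * 80 = 5280 = 48 mod 109
    48 * 25 = 1200 = 1 mod 109
  104^54 = 1 mod 109
Result 1: 104 is a quadratic residue mod 109.
104^54 mod 109 = 1

1


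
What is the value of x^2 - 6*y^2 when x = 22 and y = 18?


x^2 - d*y^2
= 22^2 - 6*18^2
= 484 - 1944
= -1460

-1460


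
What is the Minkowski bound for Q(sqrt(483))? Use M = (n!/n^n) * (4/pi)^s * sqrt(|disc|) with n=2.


d = 483, d mod 4 = 3, so disc(K) = 4d = 1932; |disc(K)| = 1932
Real quadratic field, so n = 2, s = r2 = 0, r1 = 2
M = (n!/n^n) * (4/pi)^s * sqrt(|disc(K)|) = (2!/2^2) * (4/pi)^0 * sqrt(1932)
= 0.5 * 1.000000 * 43.954522
= 21.9773

21.9773


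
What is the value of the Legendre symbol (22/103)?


p = 103 is prime, so compute (22/103) with the reciprocity algorithm (Jacobi-symbol steps: pull out 2s via (2/n), flip via reciprocity, reduce):
  pull out 2: (2/103) = +1  (since 103 mod 8 = 7)
  reciprocity: (11/103) -> -(103/11)
  reduce: (4/11)
  pull out 2: (2/11) = -1  (since 11 mod 8 = 3)
  pull out 2: (2/11) = -1  (since 11 mod 8 = 3)
  (1/11) = 1
Product of signs = -1
(22/103) = -1

-1


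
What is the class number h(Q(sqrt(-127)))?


K = Q(sqrt(-127)). d mod 4 = 1, so D = disc(K) = d = -127
h(K) equals the number of primitive reduced positive-definite forms (a, b, c) = a*x^2 + b*x*y + c*y^2 with b^2 - 4ac = D,
where reduced means |b| <= a <= c, with b >= 0 whenever |b| = a or a = c, and primitive means gcd(a, b, c) = 1.
Reduced forces 3a^2 <= |D| = 127, so 1 <= a <= 6; b must have the parity of D, and c = (b^2 - D)/(4a) must be an integer >= a.
Enumerate a = 1..6, b in [-a, a]:
  a=1: (1, 1, 32)  [1]
  a=2: (2, -1, 16), (2, 1, 16)  [2]
  a=3: none
  a=4: (4, -1, 8), (4, 1, 8)  [2]
  a=5..6: none
Total reduced forms: 1 + 2 + 2 = 5
h = 5

5


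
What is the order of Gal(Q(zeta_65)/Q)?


|Gal(Q(zeta_65)/Q)| = phi(65)
= 48

48


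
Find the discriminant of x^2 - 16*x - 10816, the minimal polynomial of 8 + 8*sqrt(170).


The element 8 + 8*sqrt(170) has minimal polynomial:
x^2 - 16*x - 10816
Discriminant = (-16)^2 - 4*(-10816)
= 256 + 43264
= 43520

43520


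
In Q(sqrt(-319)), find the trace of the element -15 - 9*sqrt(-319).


Tr(a + b*sqrt(d)) = (a + b*sqrt(d)) + (a - b*sqrt(d)) = 2a
= 2 * (-15)
= -30

-30


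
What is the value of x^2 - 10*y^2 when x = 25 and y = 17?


x^2 - d*y^2
= 25^2 - 10*17^2
= 625 - 2890
= -2265

-2265


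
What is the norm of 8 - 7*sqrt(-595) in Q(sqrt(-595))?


N(a + b*sqrt(d)) = a^2 - d*b^2
= (8)^2 - (-595)*(-7)^2
= 64 + 29155
= 29219

29219


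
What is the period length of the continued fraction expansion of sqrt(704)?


Run the CF algorithm for sqrt(704).
a_0 = floor(sqrt(704)) = 26; set m_0=0, q_0=1.
Recurrence: m' = q*a - m,  q' = (d - m'^2)/q,  a' = floor((a_0 + m')/q').
  step 1: m=26, q=28, a=1
  step 2: m=2, q=25, a=1
  step 3: m=23, q=7, a=7
  step 4: m=26, q=4, a=13
  step 5: m=26, q=7, a=7
  step 6: m=23, q=25, a=1
  step 7: m=2, q=28, a=1
  step 8: m=26, q=1, a=52
a_8 = 2*a_0 = 52, so the period closes here.
sqrt(704) = [26; 1, 1, 7, 13, 7, 1, 1, 52]
Period length = 8

8


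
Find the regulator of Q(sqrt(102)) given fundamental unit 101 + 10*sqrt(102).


epsilon = 101 + 10*sqrt(102)
= 201.9950
R = ln(201.9950)
= 5.3082

5.3082


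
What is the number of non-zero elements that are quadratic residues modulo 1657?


For prime p, the number of non-zero quadratic residues is (p-1)/2.
= (1657-1)/2
= 828

828


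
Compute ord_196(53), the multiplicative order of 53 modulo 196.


We want ord_196(53), the smallest k >= 1 with 53^k = 1 mod 196.
n = 196 = 2^2 * 7^2, phi(196) = 84; the order divides phi(n).
Divisors of 84: 1, 2, 3, 4, 6, 7, 12, 14, 21, 28, 42, 84
Repeated squaring mod 196: 53^1 = 53, 53^2 = 65, 53^4 = 109, 53^8 = 121, 53^16 = 137, 53^32 = 149, 53^64 = 53
Test divisors in increasing order:
  k=1: 53^1 = 53 mod 196
  k=2: 53^2 = 65 mod 196
  k=3: 53^3 = 65 * 53 = 113 mod 196
  k=4: 53^4 = 109 mod 196
  k=6: 53^6 = 109 * 65 = 29 mod 196
  k=7: 53^7 = 109 * 65 * 53 = 165 mod 196
  k=12: 53^12 = 121 * 109 = 57 mod 196
  k=14: 53^14 = 121 * 109 * 65 = 177 mod 196
  k=21: 53^21 = 137 * 109 * 53 = 1 mod 196  <- first divisor giving 1
Order = 21

21


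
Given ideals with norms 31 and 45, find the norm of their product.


N(IJ) = N(I) * N(J)
= 31 * 45
= 1395

1395


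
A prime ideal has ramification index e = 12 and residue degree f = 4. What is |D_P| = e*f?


|D_P| = e * f
= 12 * 4
= 48

48


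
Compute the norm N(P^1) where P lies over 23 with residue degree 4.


N(P^a) = p^(a*f)
= 23^(1*4)
= 23^4
= 279841

279841


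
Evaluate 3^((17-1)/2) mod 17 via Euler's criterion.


p = 17 is prime and the exponent is (p-1)/2 = 8, so by Euler's criterion 3^8 = (3/17) = +1 or -1 mod 17.
Compute by square-and-multiply:
  8 = 8 (binary 1000)
  Repeated squaring mod 17: 3^1 = 3, 3^2 = 9, 3^4 = 13, 3^8 = 16
  3^8 = 16 mod 17
Result 16 = p - 1 = -1 mod 17: 3 is a quadratic non-residue mod 17. As a residue in [0, p-1] the value is 16.
3^8 mod 17 = 16

16


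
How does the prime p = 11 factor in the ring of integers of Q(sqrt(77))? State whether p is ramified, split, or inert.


K = Q(sqrt(77)). Since d mod 4 = 1, disc(K) = 77.
Check p | disc: 77 mod 11 = 0.
p divides disc, so p ramifies: (p) = P^2 with e=2, f=1, g=1.
Therefore p is ramified.

ramified


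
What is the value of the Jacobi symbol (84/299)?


Compute (84/299) via quadratic reciprocity:
  pull out 2: (2/299) = -1  (since 299 mod 8 = 3)
  pull out 2: (2/299) = -1  (since 299 mod 8 = 3)
  reciprocity: (21/299) -> +(299/21)
  reduce: (5/21)
  reciprocity: (5/21) -> +(21/5)
  reduce: (1/5)
  (1/5) = 1
Product of signs = 1

1


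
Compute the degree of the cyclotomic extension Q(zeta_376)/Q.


The degree equals Euler's totient phi(376).
376 = 2^3 * 47
phi(376) = 184

184


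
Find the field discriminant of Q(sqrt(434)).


For K = Q(sqrt(d)) with d squarefree: disc(K) = d if d = 1 mod 4, and disc(K) = 4d if d = 2 or 3 mod 4.
Here d = 434, and d mod 4 = 2.
d = 2 mod 4, not 1 (O_K = Z[sqrt(d)]), so disc(K) = 4d = 4 * (434) = 1736

1736


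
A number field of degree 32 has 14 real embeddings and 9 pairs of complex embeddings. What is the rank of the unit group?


By Dirichlet's unit theorem:
rank = r1 + r2 - 1
= 14 + 9 - 1
= 22

22


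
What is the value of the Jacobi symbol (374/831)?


Compute (374/831) via quadratic reciprocity:
  pull out 2: (2/831) = +1  (since 831 mod 8 = 7)
  reciprocity: (187/831) -> -(831/187)
  reduce: (83/187)
  reciprocity: (83/187) -> -(187/83)
  reduce: (21/83)
  reciprocity: (21/83) -> +(83/21)
  reduce: (20/21)
  pull out 2: (2/21) = -1  (since 21 mod 8 = 5)
  pull out 2: (2/21) = -1  (since 21 mod 8 = 5)
  reciprocity: (5/21) -> +(21/5)
  reduce: (1/5)
  (1/5) = 1
Product of signs = 1

1


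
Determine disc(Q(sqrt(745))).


For K = Q(sqrt(d)) with d squarefree: disc(K) = d if d = 1 mod 4, and disc(K) = 4d if d = 2 or 3 mod 4.
Here d = 745, and d mod 4 = 1.
d = 1 mod 4 (O_K = Z[(1+sqrt(d))/2]), so disc(K) = d = 745

745


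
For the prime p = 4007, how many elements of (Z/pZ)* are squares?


For prime p, the number of non-zero quadratic residues is (p-1)/2.
= (4007-1)/2
= 2003

2003


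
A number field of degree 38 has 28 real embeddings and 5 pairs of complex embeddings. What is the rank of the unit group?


By Dirichlet's unit theorem:
rank = r1 + r2 - 1
= 28 + 5 - 1
= 32

32


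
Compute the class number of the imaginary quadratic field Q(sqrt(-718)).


K = Q(sqrt(-718)). d mod 4 = 2, so D = disc(K) = 4d = -2872
h(K) equals the number of primitive reduced positive-definite forms (a, b, c) = a*x^2 + b*x*y + c*y^2 with b^2 - 4ac = D,
where reduced means |b| <= a <= c, with b >= 0 whenever |b| = a or a = c, and primitive means gcd(a, b, c) = 1.
Reduced forces 3a^2 <= |D| = 2872, so 1 <= a <= 30; b must have the parity of D, and c = (b^2 - D)/(4a) must be an integer >= a.
Enumerate a = 1..30, b in [-a, a]:
  a=1: (1, 0, 718)  [1]
  a=2: (2, 0, 359)  [1]
  a=3..12: none
  a=13: (13, -12, 58), (13, 12, 58)  [2]
  a=14..16: none
  a=17: (17, -16, 46), (17, 16, 46)  [2]
  a=18: none
  a=19: (19, -4, 38), (19, 4, 38)  [2]
  a=20..22: none
  a=23: (23, -16, 34), (23, 16, 34)  [2]
  a=24..25: none
  a=26: (26, -12, 29), (26, 12, 29)  [2]
  a=27..30: none
Total reduced forms: 1 + 1 + 2 + 2 + 2 + 2 + 2 = 12
h = 12

12


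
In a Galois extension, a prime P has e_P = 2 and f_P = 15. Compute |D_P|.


|D_P| = e * f
= 2 * 15
= 30

30


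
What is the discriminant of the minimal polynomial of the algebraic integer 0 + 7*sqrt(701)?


The element 0 + 7*sqrt(701) has minimal polynomial:
x^2 + 0*x - 34349
Discriminant = (0)^2 - 4*(-34349)
= 0 + 137396
= 137396

137396


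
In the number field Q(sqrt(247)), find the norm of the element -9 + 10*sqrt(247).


N(a + b*sqrt(d)) = a^2 - d*b^2
= (-9)^2 - (247)*(10)^2
= 81 - 24700
= -24619

-24619


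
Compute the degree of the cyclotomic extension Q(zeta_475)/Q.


The degree equals Euler's totient phi(475).
475 = 5^2 * 19
phi(475) = 360

360


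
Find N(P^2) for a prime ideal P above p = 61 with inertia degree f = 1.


N(P^a) = p^(a*f)
= 61^(2*1)
= 61^2
= 3721

3721


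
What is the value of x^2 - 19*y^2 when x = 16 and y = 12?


x^2 - d*y^2
= 16^2 - 19*12^2
= 256 - 2736
= -2480

-2480


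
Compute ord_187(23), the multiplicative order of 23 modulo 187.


We want ord_187(23), the smallest k >= 1 with 23^k = 1 mod 187.
n = 187 = 11 * 17, phi(187) = 160; the order divides phi(n).
Divisors of 160: 1, 2, 4, 5, 8, 10, 16, 20, 32, 40, 80, 160
Repeated squaring mod 187: 23^1 = 23, 23^2 = 155, 23^4 = 89, 23^8 = 67, 23^16 = 1, 23^32 = 1, 23^64 = 1, 23^128 = 1
Test divisors in increasing order:
  k=1: 23^1 = 23 mod 187
  k=2: 23^2 = 155 mod 187
  k=4: 23^4 = 89 mod 187
  k=5: 23^5 = 89 * 23 = 177 mod 187
  k=8: 23^8 = 67 mod 187
  k=10: 23^10 = 67 * 155 = 100 mod 187
  k=16: 23^16 = 1 mod 187  <- first divisor giving 1
Order = 16

16


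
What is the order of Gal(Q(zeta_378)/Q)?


|Gal(Q(zeta_378)/Q)| = phi(378)
= 108

108


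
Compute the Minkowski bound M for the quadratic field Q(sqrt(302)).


d = 302, d mod 4 = 2, so disc(K) = 4d = 1208; |disc(K)| = 1208
Real quadratic field, so n = 2, s = r2 = 0, r1 = 2
M = (n!/n^n) * (4/pi)^s * sqrt(|disc(K)|) = (2!/2^2) * (4/pi)^0 * sqrt(1208)
= 0.5 * 1.000000 * 34.756294
= 17.3781

17.3781


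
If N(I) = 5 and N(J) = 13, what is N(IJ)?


N(IJ) = N(I) * N(J)
= 5 * 13
= 65

65


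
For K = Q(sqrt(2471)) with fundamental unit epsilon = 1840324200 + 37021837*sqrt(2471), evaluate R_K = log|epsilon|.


epsilon = 1840324200 + 37021837*sqrt(2471)
= 3.6806e+09
R = ln(3.6806e+09)
= 22.0264

22.0264


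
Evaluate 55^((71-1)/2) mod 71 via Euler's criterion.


p = 71 is prime and the exponent is (p-1)/2 = 35, so by Euler's criterion 55^35 = (55/71) = +1 or -1 mod 71.
Compute by square-and-multiply:
  35 = 32 + 2 + 1 (binary 100011)
  Repeated squaring mod 71: 55^1 = 55, 55^2 = 43, 55^4 = 3, 55^8 = 9, 55^16 = 10, 55^32 = 29
  55^35 = 55^32 * 55^2 * 55^1 = 29 * 43 * 55 mod 71
    29 * 43 = 1247 = 40 mod 71
    40 * 55 = 2200 = 70 mod 71
  55^35 = 70 mod 71
Result 70 = p - 1 = -1 mod 71: 55 is a quadratic non-residue mod 71. As a residue in [0, p-1] the value is 70.
55^35 mod 71 = 70

70


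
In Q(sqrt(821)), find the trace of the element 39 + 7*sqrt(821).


Tr(a + b*sqrt(d)) = (a + b*sqrt(d)) + (a - b*sqrt(d)) = 2a
= 2 * (39)
= 78

78


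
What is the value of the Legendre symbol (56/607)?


p = 607 is prime, so compute (56/607) with the reciprocity algorithm (Jacobi-symbol steps: pull out 2s via (2/n), flip via reciprocity, reduce):
  pull out 2: (2/607) = +1  (since 607 mod 8 = 7)
  pull out 2: (2/607) = +1  (since 607 mod 8 = 7)
  pull out 2: (2/607) = +1  (since 607 mod 8 = 7)
  reciprocity: (7/607) -> -(607/7)
  reduce: (5/7)
  reciprocity: (5/7) -> +(7/5)
  reduce: (2/5)
  pull out 2: (2/5) = -1  (since 5 mod 8 = 5)
  (1/5) = 1
Product of signs = 1
(56/607) = 1

1


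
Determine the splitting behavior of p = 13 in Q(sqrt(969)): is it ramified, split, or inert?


K = Q(sqrt(969)). Since d mod 4 = 1, disc(K) = 969.
Check p | disc: 969 mod 13 = 7.
p does not divide disc. Compute Legendre symbol (d/p):
7^((13-1)/2) mod 13 = -1
(d/p) = -1, so p is inert: (p) stays prime with e=1, f=2, g=1.
Therefore p is inert.

inert


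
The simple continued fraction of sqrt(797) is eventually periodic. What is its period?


Run the CF algorithm for sqrt(797).
a_0 = floor(sqrt(797)) = 28; set m_0=0, q_0=1.
Recurrence: m' = q*a - m,  q' = (d - m'^2)/q,  a' = floor((a_0 + m')/q').
  step 1: m=28, q=13, a=4
  step 2: m=24, q=17, a=3
  step 3: m=27, q=4, a=13
  step 4: m=25, q=43, a=1
  step 5: m=18, q=11, a=4
  step 6: m=26, q=11, a=4
  step 7: m=18, q=43, a=1
  step 8: m=25, q=4, a=13
  step 9: m=27, q=17, a=3
  step 10: m=24, q=13, a=4
  step 11: m=28, q=1, a=56
a_11 = 2*a_0 = 56, so the period closes here.
sqrt(797) = [28; 4, 3, 13, 1, 4, 4, 1, 13, 3, 4, 56]
Period length = 11

11


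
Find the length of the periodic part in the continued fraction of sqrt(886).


Run the CF algorithm for sqrt(886).
a_0 = floor(sqrt(886)) = 29; set m_0=0, q_0=1.
Recurrence: m' = q*a - m,  q' = (d - m'^2)/q,  a' = floor((a_0 + m')/q').
  step 1: m=29, q=45, a=1
  step 2: m=16, q=14, a=3
  step 3: m=26, q=15, a=3
  step 4: m=19, q=35, a=1
  step 5: m=16, q=18, a=2
  step 6: m=20, q=27, a=1
  step 7: m=7, q=31, a=1
  step 8: m=24, q=10, a=5
  step 9: m=26, q=21, a=2
  step 10: m=16, q=30, a=1
  step 11: m=14, q=23, a=1
  step 12: m=9, q=35, a=1
  step 13: m=26, q=6, a=9
  step 14: m=28, q=17, a=3
  step 15: m=23, q=21, a=2
  step 16: m=19, q=25, a=1
  step 17: m=6, q=34, a=1
  step 18: m=28, q=3, a=19
  step 19: m=29, q=15, a=3
  step 20: m=16, q=42, a=1
  step 21: m=26, q=5, a=11
  step 22: m=29, q=9, a=6
  step 23: m=25, q=29, a=1
  step 24: m=4, q=30, a=1
  step 25: m=26, q=7, a=7
  step 26: m=23, q=51, a=1
  step 27: m=28, q=2, a=28
  step 28: m=28, q=51, a=1
  step 29: m=23, q=7, a=7
  step 30: m=26, q=30, a=1
  step 31: m=4, q=29, a=1
  step 32: m=25, q=9, a=6
  step 33: m=29, q=5, a=11
  step 34: m=26, q=42, a=1
  step 35: m=16, q=15, a=3
  step 36: m=29, q=3, a=19
  step 37: m=28, q=34, a=1
  step 38: m=6, q=25, a=1
  step 39: m=19, q=21, a=2
  step 40: m=23, q=17, a=3
  step 41: m=28, q=6, a=9
  step 42: m=26, q=35, a=1
  step 43: m=9, q=23, a=1
  step 44: m=14, q=30, a=1
  step 45: m=16, q=21, a=2
  step 46: m=26, q=10, a=5
  step 47: m=24, q=31, a=1
  step 48: m=7, q=27, a=1
  step 49: m=20, q=18, a=2
  step 50: m=16, q=35, a=1
  step 51: m=19, q=15, a=3
  step 52: m=26, q=14, a=3
  step 53: m=16, q=45, a=1
  step 54: m=29, q=1, a=58
a_54 = 2*a_0 = 58, so the period closes here.
sqrt(886) = [29; 1, 3, 3, 1, 2, 1, 1, 5, 2, 1, 1, 1, 9, 3, 2, 1, 1, 19, 3, 1, 11, 6, 1, 1, 7, 1, 28, 1, 7, 1, 1, 6, 11, 1, 3, 19, 1, 1, 2, 3, 9, 1, 1, 1, 2, 5, 1, 1, 2, 1, 3, 3, 1, 58]
Period length = 54

54


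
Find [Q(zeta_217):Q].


The degree equals Euler's totient phi(217).
217 = 7 * 31
phi(217) = 180

180


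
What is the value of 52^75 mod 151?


p = 151 is prime and the exponent is (p-1)/2 = 75, so by Euler's criterion 52^75 = (52/151) = +1 or -1 mod 151.
Compute by square-and-multiply:
  75 = 64 + 8 + 2 + 1 (binary 1001011)
  Repeated squaring mod 151: 52^1 = 52, 52^2 = 137, 52^4 = 45, 52^8 = 62, 52^16 = 69, 52^32 = 80, 52^64 = 58
  52^75 = 52^64 * 52^8 * 52^2 * 52^1 = 58 * 62 * 137 * 52 mod 151
    58 * 62 = 3596 = 123 mod 151
    123 * 137 = 16851 = 90 mod 151
    90 * 52 = 4680 = 150 mod 151
  52^75 = 150 mod 151
Result 150 = p - 1 = -1 mod 151: 52 is a quadratic non-residue mod 151. As a residue in [0, p-1] the value is 150.
52^75 mod 151 = 150

150


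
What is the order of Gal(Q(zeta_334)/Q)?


|Gal(Q(zeta_334)/Q)| = phi(334)
= 166

166


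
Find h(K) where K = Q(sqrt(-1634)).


K = Q(sqrt(-1634)). d mod 4 = 2, so D = disc(K) = 4d = -6536
h(K) equals the number of primitive reduced positive-definite forms (a, b, c) = a*x^2 + b*x*y + c*y^2 with b^2 - 4ac = D,
where reduced means |b| <= a <= c, with b >= 0 whenever |b| = a or a = c, and primitive means gcd(a, b, c) = 1.
Reduced forces 3a^2 <= |D| = 6536, so 1 <= a <= 46; b must have the parity of D, and c = (b^2 - D)/(4a) must be an integer >= a.
Enumerate a = 1..46, b in [-a, a]:
  a=1: (1, 0, 1634)  [1]
  a=2: (2, 0, 817)  [1]
  a=3: (3, -2, 545), (3, 2, 545)  [2]
  a=4: none
  a=5: (5, -2, 327), (5, 2, 327)  [2]
  a=6: (6, -4, 273), (6, 4, 273)  [2]
  a=7: (7, -4, 234), (7, 4, 234)  [2]
  a=8: none
  a=9: (9, -4, 182), (9, 4, 182)  [2]
  a=10: (10, -8, 165), (10, 8, 165)  [2]
  a=11: (11, -8, 150), (11, 8, 150)  [2]
  a=12: none
  a=13: (13, -4, 126), (13, 4, 126)  [2]
  a=14: (14, -4, 117), (14, 4, 117)  [2]
  a=15: (15, -8, 110), (15, -2, 109), (15, 2, 109), (15, 8, 110)  [4]
  a=16: none
  a=17: (17, -14, 99), (17, 14, 99)  [2]
  a=18: (18, -4, 91), (18, 4, 91)  [2]
  a=19: (19, 0, 86)  [1]
  a=20: none
  a=21: (21, -10, 79), (21, -4, 78), (21, 4, 78), (21, 10, 79)  [4]
  a=22: (22, -8, 75), (22, 8, 75)  [2]
  a=23..24: none
  a=25: (25, -8, 66), (25, 8, 66)  [2]
  a=26: (26, -4, 63), (26, 4, 63)  [2]
  a=27: (27, -22, 65), (27, 22, 65)  [2]
  a=28..29: none
  a=30: (30, -28, 61), (30, -8, 55), (30, 8, 55), (30, 28, 61)  [4]
  a=31: (31, -6, 53), (31, 6, 53)  [2]
  a=32: none
  a=33: (33, -14, 51), (33, -8, 50), (33, 8, 50), (33, 14, 51)  [4]
  a=34: (34, -20, 51), (34, 20, 51)  [2]
  a=35: (35, -32, 54), (35, -18, 49), (35, 18, 49), (35, 32, 54)  [4]
  a=36..37: none
  a=38: (38, 0, 43)  [1]
  a=39: (39, -22, 45), (39, -4, 42), (39, 4, 42), (39, 22, 45)  [4]
  a=40..41: none
  a=42: (42, -32, 45), (42, 32, 45)  [2]
  a=43..46: none
Total reduced forms: 1 + 1 + 2 + 2 + 2 + 2 + 2 + 2 + 2 + 2 + 2 + 4 + 2 + 2 + 1 + 4 + 2 + 2 + 2 + 2 + 4 + 2 + 4 + 2 + 4 + 1 + 4 + 2 = 64
h = 64

64


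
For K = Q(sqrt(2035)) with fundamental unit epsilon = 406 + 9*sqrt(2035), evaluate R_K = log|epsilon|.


epsilon = 406 + 9*sqrt(2035)
= 811.9988
R = ln(811.9988)
= 6.6995

6.6995


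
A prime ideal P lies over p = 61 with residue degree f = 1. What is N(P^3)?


N(P^a) = p^(a*f)
= 61^(3*1)
= 61^3
= 226981

226981


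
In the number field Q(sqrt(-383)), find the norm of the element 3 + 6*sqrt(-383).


N(a + b*sqrt(d)) = a^2 - d*b^2
= (3)^2 - (-383)*(6)^2
= 9 + 13788
= 13797

13797


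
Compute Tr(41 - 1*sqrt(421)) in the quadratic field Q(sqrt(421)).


Tr(a + b*sqrt(d)) = (a + b*sqrt(d)) + (a - b*sqrt(d)) = 2a
= 2 * (41)
= 82

82


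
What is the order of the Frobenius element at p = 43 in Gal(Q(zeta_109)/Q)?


The Frobenius at p in Gal(Q(zeta_n)/Q) = (Z/nZ)* is the class of p, so its order is ord_109(43), the smallest k >= 1 with 43^k = 1 mod 109.
n = 109 = 109, phi(109) = 108; the order divides phi(n).
Divisors of 108: 1, 2, 3, 4, 6, 9, 12, 18, 27, 36, 54, 108
Repeated squaring mod 109: 43^1 = 43, 43^2 = 105, 43^4 = 16, 43^8 = 38, 43^16 = 27, 43^32 = 75, 43^64 = 66
Test divisors in increasing order:
  k=1: 43^1 = 43 mod 109
  k=2: 43^2 = 105 mod 109
  k=3: 43^3 = 105 * 43 = 46 mod 109
  k=4: 43^4 = 16 mod 109
  k=6: 43^6 = 16 * 105 = 45 mod 109
  k=9: 43^9 = 38 * 43 = 108 mod 109
  k=12: 43^12 = 38 * 16 = 63 mod 109
  k=18: 43^18 = 27 * 105 = 1 mod 109  <- first divisor giving 1
Order = 18

18


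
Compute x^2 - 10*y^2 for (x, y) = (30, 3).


x^2 - d*y^2
= 30^2 - 10*3^2
= 900 - 90
= 810

810


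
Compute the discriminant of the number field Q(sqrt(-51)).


For K = Q(sqrt(d)) with d squarefree: disc(K) = d if d = 1 mod 4, and disc(K) = 4d if d = 2 or 3 mod 4.
Here d = -51, and d mod 4 = 1.
d = 1 mod 4 (O_K = Z[(1+sqrt(d))/2]), so disc(K) = d = -51

-51


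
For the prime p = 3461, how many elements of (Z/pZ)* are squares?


For prime p, the number of non-zero quadratic residues is (p-1)/2.
= (3461-1)/2
= 1730

1730


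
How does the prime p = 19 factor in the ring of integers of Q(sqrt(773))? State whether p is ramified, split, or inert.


K = Q(sqrt(773)). Since d mod 4 = 1, disc(K) = 773.
Check p | disc: 773 mod 19 = 13.
p does not divide disc. Compute Legendre symbol (d/p):
13^((19-1)/2) mod 19 = -1
(d/p) = -1, so p is inert: (p) stays prime with e=1, f=2, g=1.
Therefore p is inert.

inert


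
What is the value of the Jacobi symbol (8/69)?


Compute (8/69) via quadratic reciprocity:
  pull out 2: (2/69) = -1  (since 69 mod 8 = 5)
  pull out 2: (2/69) = -1  (since 69 mod 8 = 5)
  pull out 2: (2/69) = -1  (since 69 mod 8 = 5)
  (1/69) = 1
Product of signs = -1

-1


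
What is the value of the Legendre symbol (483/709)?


p = 709 is prime, so compute (483/709) with the reciprocity algorithm (Jacobi-symbol steps: pull out 2s via (2/n), flip via reciprocity, reduce):
  reciprocity: (483/709) -> +(709/483)
  reduce: (226/483)
  pull out 2: (2/483) = -1  (since 483 mod 8 = 3)
  reciprocity: (113/483) -> +(483/113)
  reduce: (31/113)
  reciprocity: (31/113) -> +(113/31)
  reduce: (20/31)
  pull out 2: (2/31) = +1  (since 31 mod 8 = 7)
  pull out 2: (2/31) = +1  (since 31 mod 8 = 7)
  reciprocity: (5/31) -> +(31/5)
  reduce: (1/5)
  (1/5) = 1
Product of signs = -1
(483/709) = -1

-1


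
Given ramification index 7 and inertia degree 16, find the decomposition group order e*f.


|D_P| = e * f
= 7 * 16
= 112

112


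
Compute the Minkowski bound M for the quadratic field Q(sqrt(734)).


d = 734, d mod 4 = 2, so disc(K) = 4d = 2936; |disc(K)| = 2936
Real quadratic field, so n = 2, s = r2 = 0, r1 = 2
M = (n!/n^n) * (4/pi)^s * sqrt(|disc(K)|) = (2!/2^2) * (4/pi)^0 * sqrt(2936)
= 0.5 * 1.000000 * 54.184869
= 27.0924

27.0924


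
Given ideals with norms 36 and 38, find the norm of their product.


N(IJ) = N(I) * N(J)
= 36 * 38
= 1368

1368


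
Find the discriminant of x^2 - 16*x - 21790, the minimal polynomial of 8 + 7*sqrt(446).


The element 8 + 7*sqrt(446) has minimal polynomial:
x^2 - 16*x - 21790
Discriminant = (-16)^2 - 4*(-21790)
= 256 + 87160
= 87416

87416


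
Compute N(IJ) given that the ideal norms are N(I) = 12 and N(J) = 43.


N(IJ) = N(I) * N(J)
= 12 * 43
= 516

516


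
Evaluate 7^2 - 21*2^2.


x^2 - d*y^2
= 7^2 - 21*2^2
= 49 - 84
= -35

-35


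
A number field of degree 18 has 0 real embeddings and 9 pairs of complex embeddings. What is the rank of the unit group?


By Dirichlet's unit theorem:
rank = r1 + r2 - 1
= 0 + 9 - 1
= 8

8


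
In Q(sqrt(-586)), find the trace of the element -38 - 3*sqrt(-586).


Tr(a + b*sqrt(d)) = (a + b*sqrt(d)) + (a - b*sqrt(d)) = 2a
= 2 * (-38)
= -76

-76


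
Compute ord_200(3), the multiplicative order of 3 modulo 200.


We want ord_200(3), the smallest k >= 1 with 3^k = 1 mod 200.
n = 200 = 2^3 * 5^2, phi(200) = 80; the order divides phi(n).
Divisors of 80: 1, 2, 4, 5, 8, 10, 16, 20, 40, 80
Repeated squaring mod 200: 3^1 = 3, 3^2 = 9, 3^4 = 81, 3^8 = 161, 3^16 = 121, 3^32 = 41, 3^64 = 81
Test divisors in increasing order:
  k=1: 3^1 = 3 mod 200
  k=2: 3^2 = 9 mod 200
  k=4: 3^4 = 81 mod 200
  k=5: 3^5 = 81 * 3 = 43 mod 200
  k=8: 3^8 = 161 mod 200
  k=10: 3^10 = 161 * 9 = 49 mod 200
  k=16: 3^16 = 121 mod 200
  k=20: 3^20 = 121 * 81 = 1 mod 200  <- first divisor giving 1
Order = 20

20


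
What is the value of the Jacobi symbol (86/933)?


Compute (86/933) via quadratic reciprocity:
  pull out 2: (2/933) = -1  (since 933 mod 8 = 5)
  reciprocity: (43/933) -> +(933/43)
  reduce: (30/43)
  pull out 2: (2/43) = -1  (since 43 mod 8 = 3)
  reciprocity: (15/43) -> -(43/15)
  reduce: (13/15)
  reciprocity: (13/15) -> +(15/13)
  reduce: (2/13)
  pull out 2: (2/13) = -1  (since 13 mod 8 = 5)
  (1/13) = 1
Product of signs = 1

1


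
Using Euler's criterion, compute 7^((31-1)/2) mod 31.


p = 31 is prime and the exponent is (p-1)/2 = 15, so by Euler's criterion 7^15 = (7/31) = +1 or -1 mod 31.
Compute by square-and-multiply:
  15 = 8 + 4 + 2 + 1 (binary 1111)
  Repeated squaring mod 31: 7^1 = 7, 7^2 = 18, 7^4 = 14, 7^8 = 10
  7^15 = 7^8 * 7^4 * 7^2 * 7^1 = 10 * 14 * 18 * 7 mod 31
    10 * 14 = 140 = 16 mod 31
    16 * 18 = 288 = 9 mod 31
    9 * 7 = 63 = 1 mod 31
  7^15 = 1 mod 31
Result 1: 7 is a quadratic residue mod 31.
7^15 mod 31 = 1

1


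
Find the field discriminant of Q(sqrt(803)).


For K = Q(sqrt(d)) with d squarefree: disc(K) = d if d = 1 mod 4, and disc(K) = 4d if d = 2 or 3 mod 4.
Here d = 803, and d mod 4 = 3.
d = 3 mod 4, not 1 (O_K = Z[sqrt(d)]), so disc(K) = 4d = 4 * (803) = 3212

3212


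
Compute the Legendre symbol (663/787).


p = 787 is prime, so compute (663/787) with the reciprocity algorithm (Jacobi-symbol steps: pull out 2s via (2/n), flip via reciprocity, reduce):
  reciprocity: (663/787) -> -(787/663)
  reduce: (124/663)
  pull out 2: (2/663) = +1  (since 663 mod 8 = 7)
  pull out 2: (2/663) = +1  (since 663 mod 8 = 7)
  reciprocity: (31/663) -> -(663/31)
  reduce: (12/31)
  pull out 2: (2/31) = +1  (since 31 mod 8 = 7)
  pull out 2: (2/31) = +1  (since 31 mod 8 = 7)
  reciprocity: (3/31) -> -(31/3)
  reduce: (1/3)
  (1/3) = 1
Product of signs = -1
(663/787) = -1

-1


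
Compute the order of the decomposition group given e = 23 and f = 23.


|D_P| = e * f
= 23 * 23
= 529

529


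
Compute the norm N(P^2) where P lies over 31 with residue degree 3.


N(P^a) = p^(a*f)
= 31^(2*3)
= 31^6
= 887503681

887503681


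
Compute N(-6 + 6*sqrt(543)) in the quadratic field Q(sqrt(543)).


N(a + b*sqrt(d)) = a^2 - d*b^2
= (-6)^2 - (543)*(6)^2
= 36 - 19548
= -19512

-19512


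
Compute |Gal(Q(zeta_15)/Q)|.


|Gal(Q(zeta_15)/Q)| = phi(15)
= 8

8


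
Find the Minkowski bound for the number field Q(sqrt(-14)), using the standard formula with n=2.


d = -14, d mod 4 = 2, so disc(K) = 4d = -56; |disc(K)| = 56
Imaginary quadratic field, so n = 2, s = r2 = 1, r1 = 0
M = (n!/n^n) * (4/pi)^s * sqrt(|disc(K)|) = (2!/2^2) * (4/pi)^1 * sqrt(56)
= 0.5 * 1.273240 * 7.483315
= 4.7640

4.7640


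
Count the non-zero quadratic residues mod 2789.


For prime p, the number of non-zero quadratic residues is (p-1)/2.
= (2789-1)/2
= 1394

1394


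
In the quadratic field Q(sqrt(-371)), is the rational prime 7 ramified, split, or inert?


K = Q(sqrt(-371)). Since d mod 4 = 1, disc(K) = -371.
Check p | disc: -371 mod 7 = 0.
p divides disc, so p ramifies: (p) = P^2 with e=2, f=1, g=1.
Therefore p is ramified.

ramified


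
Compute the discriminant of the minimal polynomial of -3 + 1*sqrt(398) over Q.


The element -3 + 1*sqrt(398) has minimal polynomial:
x^2 + 6*x - 389
Discriminant = (6)^2 - 4*(-389)
= 36 + 1556
= 1592

1592


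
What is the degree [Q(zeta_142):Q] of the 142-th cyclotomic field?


The degree equals Euler's totient phi(142).
142 = 2 * 71
phi(142) = 70

70


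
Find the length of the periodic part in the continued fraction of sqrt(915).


Run the CF algorithm for sqrt(915).
a_0 = floor(sqrt(915)) = 30; set m_0=0, q_0=1.
Recurrence: m' = q*a - m,  q' = (d - m'^2)/q,  a' = floor((a_0 + m')/q').
  step 1: m=30, q=15, a=4
  step 2: m=30, q=1, a=60
a_2 = 2*a_0 = 60, so the period closes here.
sqrt(915) = [30; 4, 60]
Period length = 2

2


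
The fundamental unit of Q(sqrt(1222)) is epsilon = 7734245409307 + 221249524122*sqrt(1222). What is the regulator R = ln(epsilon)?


epsilon = 7734245409307 + 221249524122*sqrt(1222)
= 1.5468e+13
R = ln(1.5468e+13)
= 30.3698

30.3698


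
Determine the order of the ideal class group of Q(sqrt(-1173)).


K = Q(sqrt(-1173)). d mod 4 = 3, so D = disc(K) = 4d = -4692
h(K) equals the number of primitive reduced positive-definite forms (a, b, c) = a*x^2 + b*x*y + c*y^2 with b^2 - 4ac = D,
where reduced means |b| <= a <= c, with b >= 0 whenever |b| = a or a = c, and primitive means gcd(a, b, c) = 1.
Reduced forces 3a^2 <= |D| = 4692, so 1 <= a <= 39; b must have the parity of D, and c = (b^2 - D)/(4a) must be an integer >= a.
Enumerate a = 1..39, b in [-a, a]:
  a=1: (1, 0, 1173)  [1]
  a=2: (2, 2, 587)  [1]
  a=3: (3, 0, 391)  [1]
  a=4..5: none
  a=6: (6, 6, 197)  [1]
  a=7..10: none
  a=11: (11, -4, 107), (11, 4, 107)  [2]
  a=12: none
  a=13: (13, -12, 93), (13, 12, 93)  [2]
  a=14..16: none
  a=17: (17, 0, 69)  [1]
  a=18: none
  a=19: (19, -18, 66), (19, 18, 66)  [2]
  a=20..21: none
  a=22: (22, -18, 57), (22, 18, 57)  [2]
  a=23: (23, 0, 51)  [1]
  a=24..25: none
  a=26: (26, -14, 47), (26, 14, 47)  [2]
  a=27..28: none
  a=29: (29, -8, 41), (29, 8, 41)  [2]
  a=30: none
  a=31: (31, -12, 39), (31, 12, 39)  [2]
  a=32: none
  a=33: (33, -18, 38), (33, 18, 38)  [2]
  a=34: (34, 34, 43)  [1]
  a=35..36: none
  a=37: (37, 28, 37)  [1]
  a=38..39: none
Total reduced forms: 1 + 1 + 1 + 1 + 2 + 2 + 1 + 2 + 2 + 1 + 2 + 2 + 2 + 2 + 1 + 1 = 24
h = 24

24


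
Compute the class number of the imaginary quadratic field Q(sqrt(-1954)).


K = Q(sqrt(-1954)). d mod 4 = 2, so D = disc(K) = 4d = -7816
h(K) equals the number of primitive reduced positive-definite forms (a, b, c) = a*x^2 + b*x*y + c*y^2 with b^2 - 4ac = D,
where reduced means |b| <= a <= c, with b >= 0 whenever |b| = a or a = c, and primitive means gcd(a, b, c) = 1.
Reduced forces 3a^2 <= |D| = 7816, so 1 <= a <= 51; b must have the parity of D, and c = (b^2 - D)/(4a) must be an integer >= a.
Enumerate a = 1..51, b in [-a, a]:
  a=1: (1, 0, 1954)  [1]
  a=2: (2, 0, 977)  [1]
  a=3..4: none
  a=5: (5, -2, 391), (5, 2, 391)  [2]
  a=6..9: none
  a=10: (10, -8, 197), (10, 8, 197)  [2]
  a=11: (11, -4, 178), (11, 4, 178)  [2]
  a=12: none
  a=13: (13, -6, 151), (13, 6, 151)  [2]
  a=14..16: none
  a=17: (17, -2, 115), (17, 2, 115)  [2]
  a=18..21: none
  a=22: (22, -4, 89), (22, 4, 89)  [2]
  a=23: (23, -2, 85), (23, 2, 85)  [2]
  a=24: none
  a=25: (25, -22, 83), (25, 22, 83)  [2]
  a=26: (26, -20, 79), (26, 20, 79)  [2]
  a=27..33: none
  a=34: (34, -32, 65), (34, 32, 65)  [2]
  a=35..36: none
  a=37: (37, -18, 55), (37, 18, 55)  [2]
  a=38..42: none
  a=43: (43, -28, 50), (43, 28, 50)  [2]
  a=44..45: none
  a=46: (46, -44, 53), (46, 44, 53)  [2]
  a=47..51: none
Total reduced forms: 1 + 1 + 2 + 2 + 2 + 2 + 2 + 2 + 2 + 2 + 2 + 2 + 2 + 2 + 2 = 28
h = 28

28


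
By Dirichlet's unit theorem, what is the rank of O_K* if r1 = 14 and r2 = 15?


By Dirichlet's unit theorem:
rank = r1 + r2 - 1
= 14 + 15 - 1
= 28

28


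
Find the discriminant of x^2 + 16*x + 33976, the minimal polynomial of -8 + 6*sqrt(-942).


The element -8 + 6*sqrt(-942) has minimal polynomial:
x^2 + 16*x + 33976
Discriminant = (16)^2 - 4*(33976)
= 256 - 135904
= -135648

-135648


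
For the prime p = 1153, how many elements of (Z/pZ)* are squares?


For prime p, the number of non-zero quadratic residues is (p-1)/2.
= (1153-1)/2
= 576

576


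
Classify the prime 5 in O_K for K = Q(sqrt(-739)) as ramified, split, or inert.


K = Q(sqrt(-739)). Since d mod 4 = 1, disc(K) = -739.
Check p | disc: -739 mod 5 = 1.
p does not divide disc. Compute Legendre symbol (d/p):
1^((5-1)/2) mod 5 = 1
(d/p) = 1, so p splits: (p) = P*P' with e=1, f=1, g=2.
Therefore p is split.

split


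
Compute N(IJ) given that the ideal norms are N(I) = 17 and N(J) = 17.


N(IJ) = N(I) * N(J)
= 17 * 17
= 289

289


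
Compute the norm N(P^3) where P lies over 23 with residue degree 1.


N(P^a) = p^(a*f)
= 23^(3*1)
= 23^3
= 12167

12167


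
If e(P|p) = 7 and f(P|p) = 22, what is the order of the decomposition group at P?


|D_P| = e * f
= 7 * 22
= 154

154


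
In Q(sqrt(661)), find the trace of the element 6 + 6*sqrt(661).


Tr(a + b*sqrt(d)) = (a + b*sqrt(d)) + (a - b*sqrt(d)) = 2a
= 2 * (6)
= 12

12


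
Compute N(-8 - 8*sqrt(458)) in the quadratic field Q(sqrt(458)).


N(a + b*sqrt(d)) = a^2 - d*b^2
= (-8)^2 - (458)*(-8)^2
= 64 - 29312
= -29248

-29248


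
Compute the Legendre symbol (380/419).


p = 419 is prime, so compute (380/419) with the reciprocity algorithm (Jacobi-symbol steps: pull out 2s via (2/n), flip via reciprocity, reduce):
  pull out 2: (2/419) = -1  (since 419 mod 8 = 3)
  pull out 2: (2/419) = -1  (since 419 mod 8 = 3)
  reciprocity: (95/419) -> -(419/95)
  reduce: (39/95)
  reciprocity: (39/95) -> -(95/39)
  reduce: (17/39)
  reciprocity: (17/39) -> +(39/17)
  reduce: (5/17)
  reciprocity: (5/17) -> +(17/5)
  reduce: (2/5)
  pull out 2: (2/5) = -1  (since 5 mod 8 = 5)
  (1/5) = 1
Product of signs = -1
(380/419) = -1

-1


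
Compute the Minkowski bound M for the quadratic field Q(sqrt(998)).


d = 998, d mod 4 = 2, so disc(K) = 4d = 3992; |disc(K)| = 3992
Real quadratic field, so n = 2, s = r2 = 0, r1 = 2
M = (n!/n^n) * (4/pi)^s * sqrt(|disc(K)|) = (2!/2^2) * (4/pi)^0 * sqrt(3992)
= 0.5 * 1.000000 * 63.182276
= 31.5911

31.5911


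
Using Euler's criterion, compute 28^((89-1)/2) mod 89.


p = 89 is prime and the exponent is (p-1)/2 = 44, so by Euler's criterion 28^44 = (28/89) = +1 or -1 mod 89.
Compute by square-and-multiply:
  44 = 32 + 8 + 4 (binary 101100)
  Repeated squaring mod 89: 28^1 = 28, 28^2 = 72, 28^4 = 22, 28^8 = 39, 28^16 = 8, 28^32 = 64
  28^44 = 28^32 * 28^8 * 28^4 = 64 * 39 * 22 mod 89
    64 * 39 = 2496 = 4 mod 89
    4 * 22 = 88 = 88 mod 89
  28^44 = 88 mod 89
Result 88 = p - 1 = -1 mod 89: 28 is a quadratic non-residue mod 89. As a residue in [0, p-1] the value is 88.
28^44 mod 89 = 88

88


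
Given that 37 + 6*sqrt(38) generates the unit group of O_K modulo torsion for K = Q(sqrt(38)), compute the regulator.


epsilon = 37 + 6*sqrt(38)
= 73.9865
R = ln(73.9865)
= 4.3039

4.3039


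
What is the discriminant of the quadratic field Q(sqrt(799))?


For K = Q(sqrt(d)) with d squarefree: disc(K) = d if d = 1 mod 4, and disc(K) = 4d if d = 2 or 3 mod 4.
Here d = 799, and d mod 4 = 3.
d = 3 mod 4, not 1 (O_K = Z[sqrt(d)]), so disc(K) = 4d = 4 * (799) = 3196

3196


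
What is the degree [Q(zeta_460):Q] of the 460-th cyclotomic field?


The degree equals Euler's totient phi(460).
460 = 2^2 * 5 * 23
phi(460) = 176

176


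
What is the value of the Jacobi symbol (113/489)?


Compute (113/489) via quadratic reciprocity:
  reciprocity: (113/489) -> +(489/113)
  reduce: (37/113)
  reciprocity: (37/113) -> +(113/37)
  reduce: (2/37)
  pull out 2: (2/37) = -1  (since 37 mod 8 = 5)
  (1/37) = 1
Product of signs = -1

-1


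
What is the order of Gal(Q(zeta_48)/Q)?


|Gal(Q(zeta_48)/Q)| = phi(48)
= 16

16


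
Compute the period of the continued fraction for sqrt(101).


Run the CF algorithm for sqrt(101).
a_0 = floor(sqrt(101)) = 10; set m_0=0, q_0=1.
Recurrence: m' = q*a - m,  q' = (d - m'^2)/q,  a' = floor((a_0 + m')/q').
  step 1: m=10, q=1, a=20
a_1 = 2*a_0 = 20, so the period closes here.
sqrt(101) = [10; 20]
Period length = 1

1


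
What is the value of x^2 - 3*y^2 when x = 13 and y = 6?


x^2 - d*y^2
= 13^2 - 3*6^2
= 169 - 108
= 61

61


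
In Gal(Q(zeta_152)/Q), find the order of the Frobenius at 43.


The Frobenius at p in Gal(Q(zeta_n)/Q) = (Z/nZ)* is the class of p, so its order is ord_152(43), the smallest k >= 1 with 43^k = 1 mod 152.
n = 152 = 2^3 * 19, phi(152) = 72; the order divides phi(n).
Divisors of 72: 1, 2, 3, 4, 6, 8, 9, 12, 18, 24, 36, 72
Repeated squaring mod 152: 43^1 = 43, 43^2 = 25, 43^4 = 17, 43^8 = 137, 43^16 = 73, 43^32 = 9, 43^64 = 81
Test divisors in increasing order:
  k=1: 43^1 = 43 mod 152
  k=2: 43^2 = 25 mod 152
  k=3: 43^3 = 25 * 43 = 11 mod 152
  k=4: 43^4 = 17 mod 152
  k=6: 43^6 = 17 * 25 = 121 mod 152
  k=8: 43^8 = 137 mod 152
  k=9: 43^9 = 137 * 43 = 115 mod 152
  k=12: 43^12 = 137 * 17 = 49 mod 152
  k=18: 43^18 = 73 * 25 = 1 mod 152  <- first divisor giving 1
Order = 18

18


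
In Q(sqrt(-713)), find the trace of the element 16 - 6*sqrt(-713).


Tr(a + b*sqrt(d)) = (a + b*sqrt(d)) + (a - b*sqrt(d)) = 2a
= 2 * (16)
= 32

32


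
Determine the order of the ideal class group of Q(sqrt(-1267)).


K = Q(sqrt(-1267)). d mod 4 = 1, so D = disc(K) = d = -1267
h(K) equals the number of primitive reduced positive-definite forms (a, b, c) = a*x^2 + b*x*y + c*y^2 with b^2 - 4ac = D,
where reduced means |b| <= a <= c, with b >= 0 whenever |b| = a or a = c, and primitive means gcd(a, b, c) = 1.
Reduced forces 3a^2 <= |D| = 1267, so 1 <= a <= 20; b must have the parity of D, and c = (b^2 - D)/(4a) must be an integer >= a.
Enumerate a = 1..20, b in [-a, a]:
  a=1: (1, 1, 317)  [1]
  a=2..6: none
  a=7: (7, 7, 47)  [1]
  a=8..10: none
  a=11: (11, -3, 29), (11, 3, 29)  [2]
  a=12..16: none
  a=17: (17, -5, 19), (17, 5, 19)  [2]
  a=18..20: none
Total reduced forms: 1 + 1 + 2 + 2 = 6
h = 6

6


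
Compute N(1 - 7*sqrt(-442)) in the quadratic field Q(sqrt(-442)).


N(a + b*sqrt(d)) = a^2 - d*b^2
= (1)^2 - (-442)*(-7)^2
= 1 + 21658
= 21659

21659


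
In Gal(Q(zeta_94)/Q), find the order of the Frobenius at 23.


The Frobenius at p in Gal(Q(zeta_n)/Q) = (Z/nZ)* is the class of p, so its order is ord_94(23), the smallest k >= 1 with 23^k = 1 mod 94.
n = 94 = 2 * 47, phi(94) = 46; the order divides phi(n).
Divisors of 46: 1, 2, 23, 46
Repeated squaring mod 94: 23^1 = 23, 23^2 = 59, 23^4 = 3, 23^8 = 9, 23^16 = 81, 23^32 = 75
Test divisors in increasing order:
  k=1: 23^1 = 23 mod 94
  k=2: 23^2 = 59 mod 94
  k=23: 23^23 = 81 * 3 * 59 * 23 = 93 mod 94
  k=46: 23^46 = 75 * 9 * 3 * 59 = 1 mod 94  <- first divisor giving 1
Order = 46

46


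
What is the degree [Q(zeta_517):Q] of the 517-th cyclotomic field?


The degree equals Euler's totient phi(517).
517 = 11 * 47
phi(517) = 460

460


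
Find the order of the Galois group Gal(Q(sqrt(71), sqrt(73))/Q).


The 2 square roots of distinct primes are multiplicatively independent over Q,
so [K:Q] = 2^2 and Gal(K/Q) is isomorphic to (Z/2Z)^2.
|Gal| = 2^2 = 4

4


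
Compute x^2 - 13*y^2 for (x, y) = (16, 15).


x^2 - d*y^2
= 16^2 - 13*15^2
= 256 - 2925
= -2669

-2669


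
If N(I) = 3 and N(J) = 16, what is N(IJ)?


N(IJ) = N(I) * N(J)
= 3 * 16
= 48

48


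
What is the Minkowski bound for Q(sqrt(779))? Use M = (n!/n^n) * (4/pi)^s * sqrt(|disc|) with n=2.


d = 779, d mod 4 = 3, so disc(K) = 4d = 3116; |disc(K)| = 3116
Real quadratic field, so n = 2, s = r2 = 0, r1 = 2
M = (n!/n^n) * (4/pi)^s * sqrt(|disc(K)|) = (2!/2^2) * (4/pi)^0 * sqrt(3116)
= 0.5 * 1.000000 * 55.821143
= 27.9106

27.9106


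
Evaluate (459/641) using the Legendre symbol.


p = 641 is prime, so compute (459/641) with the reciprocity algorithm (Jacobi-symbol steps: pull out 2s via (2/n), flip via reciprocity, reduce):
  reciprocity: (459/641) -> +(641/459)
  reduce: (182/459)
  pull out 2: (2/459) = -1  (since 459 mod 8 = 3)
  reciprocity: (91/459) -> -(459/91)
  reduce: (4/91)
  pull out 2: (2/91) = -1  (since 91 mod 8 = 3)
  pull out 2: (2/91) = -1  (since 91 mod 8 = 3)
  (1/91) = 1
Product of signs = 1
(459/641) = 1

1


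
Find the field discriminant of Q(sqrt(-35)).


For K = Q(sqrt(d)) with d squarefree: disc(K) = d if d = 1 mod 4, and disc(K) = 4d if d = 2 or 3 mod 4.
Here d = -35, and d mod 4 = 1.
d = 1 mod 4 (O_K = Z[(1+sqrt(d))/2]), so disc(K) = d = -35

-35


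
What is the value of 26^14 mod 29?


p = 29 is prime and the exponent is (p-1)/2 = 14, so by Euler's criterion 26^14 = (26/29) = +1 or -1 mod 29.
Compute by square-and-multiply:
  14 = 8 + 4 + 2 (binary 1110)
  Repeated squaring mod 29: 26^1 = 26, 26^2 = 9, 26^4 = 23, 26^8 = 7
  26^14 = 26^8 * 26^4 * 26^2 = 7 * 23 * 9 mod 29
    7 * 23 = 161 = 16 mod 29
    16 * 9 = 144 = 28 mod 29
  26^14 = 28 mod 29
Result 28 = p - 1 = -1 mod 29: 26 is a quadratic non-residue mod 29. As a residue in [0, p-1] the value is 28.
26^14 mod 29 = 28

28
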